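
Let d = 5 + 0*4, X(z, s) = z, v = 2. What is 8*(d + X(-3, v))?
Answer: 16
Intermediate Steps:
d = 5 (d = 5 + 0 = 5)
8*(d + X(-3, v)) = 8*(5 - 3) = 8*2 = 16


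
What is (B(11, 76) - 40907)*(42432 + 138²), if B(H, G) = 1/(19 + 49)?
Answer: -42751563075/17 ≈ -2.5148e+9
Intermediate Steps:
B(H, G) = 1/68
(B(11, 76) - 40907)*(42432 + 138²) = (1/68 - 40907)*(42432 + 138²) = -2781675*(42432 + 19044)/68 = -2781675/68*61476 = -42751563075/17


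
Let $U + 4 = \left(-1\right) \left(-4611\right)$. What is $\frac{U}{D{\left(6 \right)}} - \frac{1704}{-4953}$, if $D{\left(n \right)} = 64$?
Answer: $\frac{7642509}{105664} \approx 72.328$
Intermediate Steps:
$U = 4607$ ($U = -4 - -4611 = -4 + 4611 = 4607$)
$\frac{U}{D{\left(6 \right)}} - \frac{1704}{-4953} = \frac{4607}{64} - \frac{1704}{-4953} = 4607 \cdot \frac{1}{64} - - \frac{568}{1651} = \frac{4607}{64} + \frac{568}{1651} = \frac{7642509}{105664}$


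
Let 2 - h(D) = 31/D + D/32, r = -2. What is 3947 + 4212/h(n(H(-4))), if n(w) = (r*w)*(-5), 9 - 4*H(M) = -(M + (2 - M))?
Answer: 15011749/47 ≈ 3.1940e+5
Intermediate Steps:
H(M) = 11/4 (H(M) = 9/4 - (-1)*(M + (2 - M))/4 = 9/4 - (-1)*2/4 = 9/4 - 1/4*(-2) = 9/4 + 1/2 = 11/4)
n(w) = 10*w (n(w) = -2*w*(-5) = 10*w)
h(D) = 2 - 31/D - D/32 (h(D) = 2 - (31/D + D/32) = 2 + (-31/D - D/32) = 2 - 31/D - D/32)
3947 + 4212/h(n(H(-4))) = 3947 + 4212/(2 - 31/(10*(11/4)) - 5*11/(16*4)) = 3947 + 4212/(2 - 31/55/2 - 1/32*55/2) = 3947 + 4212/(2 - 31*2/55 - 55/64) = 3947 + 4212/(2 - 62/55 - 55/64) = 3947 + 4212/(47/3520) = 3947 + 4212*(3520/47) = 3947 + 14826240/47 = 15011749/47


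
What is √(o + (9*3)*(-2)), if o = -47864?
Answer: I*√47918 ≈ 218.9*I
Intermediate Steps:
√(o + (9*3)*(-2)) = √(-47864 + (9*3)*(-2)) = √(-47864 + 27*(-2)) = √(-47864 - 54) = √(-47918) = I*√47918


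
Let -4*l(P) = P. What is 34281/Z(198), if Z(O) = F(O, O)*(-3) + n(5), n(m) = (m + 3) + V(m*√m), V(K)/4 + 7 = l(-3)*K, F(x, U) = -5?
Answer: 34281/220 + 102843*√5/220 ≈ 1201.1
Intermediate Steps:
l(P) = -P/4
V(K) = -28 + 3*K (V(K) = -28 + 4*((-¼*(-3))*K) = -28 + 4*(3*K/4) = -28 + 3*K)
n(m) = -25 + m + 3*m^(3/2) (n(m) = (m + 3) + (-28 + 3*(m*√m)) = (3 + m) + (-28 + 3*m^(3/2)) = -25 + m + 3*m^(3/2))
Z(O) = -5 + 15*√5 (Z(O) = -5*(-3) + (-25 + 5 + 3*5^(3/2)) = 15 + (-25 + 5 + 3*(5*√5)) = 15 + (-25 + 5 + 15*√5) = 15 + (-20 + 15*√5) = -5 + 15*√5)
34281/Z(198) = 34281/(-5 + 15*√5)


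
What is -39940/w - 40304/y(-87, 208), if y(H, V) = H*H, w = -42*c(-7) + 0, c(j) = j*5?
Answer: -12051758/370881 ≈ -32.495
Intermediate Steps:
c(j) = 5*j
w = 1470 (w = -210*(-7) + 0 = -42*(-35) + 0 = 1470 + 0 = 1470)
y(H, V) = H**2
-39940/w - 40304/y(-87, 208) = -39940/1470 - 40304/((-87)**2) = -39940*1/1470 - 40304/7569 = -3994/147 - 40304*1/7569 = -3994/147 - 40304/7569 = -12051758/370881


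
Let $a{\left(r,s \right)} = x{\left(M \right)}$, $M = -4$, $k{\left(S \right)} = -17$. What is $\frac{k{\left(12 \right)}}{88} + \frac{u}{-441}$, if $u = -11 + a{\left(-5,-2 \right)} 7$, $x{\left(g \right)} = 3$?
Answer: $- \frac{8377}{38808} \approx -0.21586$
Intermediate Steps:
$a{\left(r,s \right)} = 3$
$u = 10$ ($u = -11 + 3 \cdot 7 = -11 + 21 = 10$)
$\frac{k{\left(12 \right)}}{88} + \frac{u}{-441} = - \frac{17}{88} + \frac{10}{-441} = \left(-17\right) \frac{1}{88} + 10 \left(- \frac{1}{441}\right) = - \frac{17}{88} - \frac{10}{441} = - \frac{8377}{38808}$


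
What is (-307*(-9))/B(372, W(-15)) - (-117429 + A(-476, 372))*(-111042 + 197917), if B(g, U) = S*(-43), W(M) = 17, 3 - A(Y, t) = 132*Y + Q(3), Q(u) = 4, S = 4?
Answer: 815830612237/172 ≈ 4.7432e+9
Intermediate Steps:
A(Y, t) = -1 - 132*Y (A(Y, t) = 3 - (132*Y + 4) = 3 - (4 + 132*Y) = 3 + (-4 - 132*Y) = -1 - 132*Y)
B(g, U) = -172 (B(g, U) = 4*(-43) = -172)
(-307*(-9))/B(372, W(-15)) - (-117429 + A(-476, 372))*(-111042 + 197917) = -307*(-9)/(-172) - (-117429 + (-1 - 132*(-476)))*(-111042 + 197917) = 2763*(-1/172) - (-117429 + (-1 + 62832))*86875 = -2763/172 - (-117429 + 62831)*86875 = -2763/172 - (-54598)*86875 = -2763/172 - 1*(-4743201250) = -2763/172 + 4743201250 = 815830612237/172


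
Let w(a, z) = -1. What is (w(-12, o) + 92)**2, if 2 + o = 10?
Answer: 8281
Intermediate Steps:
o = 8 (o = -2 + 10 = 8)
(w(-12, o) + 92)**2 = (-1 + 92)**2 = 91**2 = 8281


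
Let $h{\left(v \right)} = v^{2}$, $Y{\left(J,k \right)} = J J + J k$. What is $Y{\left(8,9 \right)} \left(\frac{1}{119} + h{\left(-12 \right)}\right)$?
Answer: $\frac{137096}{7} \approx 19585.0$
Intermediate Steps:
$Y{\left(J,k \right)} = J^{2} + J k$
$Y{\left(8,9 \right)} \left(\frac{1}{119} + h{\left(-12 \right)}\right) = 8 \left(8 + 9\right) \left(\frac{1}{119} + \left(-12\right)^{2}\right) = 8 \cdot 17 \left(\frac{1}{119} + 144\right) = 136 \cdot \frac{17137}{119} = \frac{137096}{7}$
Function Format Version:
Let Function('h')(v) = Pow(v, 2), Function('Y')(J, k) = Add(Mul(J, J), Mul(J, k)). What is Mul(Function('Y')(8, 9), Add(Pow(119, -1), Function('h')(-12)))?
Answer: Rational(137096, 7) ≈ 19585.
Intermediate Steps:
Function('Y')(J, k) = Add(Pow(J, 2), Mul(J, k))
Mul(Function('Y')(8, 9), Add(Pow(119, -1), Function('h')(-12))) = Mul(Mul(8, Add(8, 9)), Add(Pow(119, -1), Pow(-12, 2))) = Mul(Mul(8, 17), Add(Rational(1, 119), 144)) = Mul(136, Rational(17137, 119)) = Rational(137096, 7)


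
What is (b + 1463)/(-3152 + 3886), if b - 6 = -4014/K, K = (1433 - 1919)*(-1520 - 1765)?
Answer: 65146366/32551065 ≈ 2.0014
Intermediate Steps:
K = 1596510 (K = -486*(-3285) = 1596510)
b = 531947/88695 (b = 6 - 4014/1596510 = 6 - 4014*1/1596510 = 6 - 223/88695 = 531947/88695 ≈ 5.9975)
(b + 1463)/(-3152 + 3886) = (531947/88695 + 1463)/(-3152 + 3886) = (130292732/88695)/734 = (130292732/88695)*(1/734) = 65146366/32551065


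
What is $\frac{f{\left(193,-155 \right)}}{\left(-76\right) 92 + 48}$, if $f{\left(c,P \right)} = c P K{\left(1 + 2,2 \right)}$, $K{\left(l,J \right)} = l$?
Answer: $\frac{2895}{224} \approx 12.924$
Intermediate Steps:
$f{\left(c,P \right)} = 3 P c$ ($f{\left(c,P \right)} = c P \left(1 + 2\right) = P c 3 = 3 P c$)
$\frac{f{\left(193,-155 \right)}}{\left(-76\right) 92 + 48} = \frac{3 \left(-155\right) 193}{\left(-76\right) 92 + 48} = - \frac{89745}{-6992 + 48} = - \frac{89745}{-6944} = \left(-89745\right) \left(- \frac{1}{6944}\right) = \frac{2895}{224}$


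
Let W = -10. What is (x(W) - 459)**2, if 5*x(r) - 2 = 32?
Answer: 5112121/25 ≈ 2.0448e+5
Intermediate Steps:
x(r) = 34/5 (x(r) = 2/5 + (1/5)*32 = 2/5 + 32/5 = 34/5)
(x(W) - 459)**2 = (34/5 - 459)**2 = (-2261/5)**2 = 5112121/25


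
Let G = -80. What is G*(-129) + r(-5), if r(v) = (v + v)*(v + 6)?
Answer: 10310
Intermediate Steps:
r(v) = 2*v*(6 + v) (r(v) = (2*v)*(6 + v) = 2*v*(6 + v))
G*(-129) + r(-5) = -80*(-129) + 2*(-5)*(6 - 5) = 10320 + 2*(-5)*1 = 10320 - 10 = 10310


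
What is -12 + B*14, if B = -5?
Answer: -82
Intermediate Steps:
-12 + B*14 = -12 - 5*14 = -12 - 70 = -82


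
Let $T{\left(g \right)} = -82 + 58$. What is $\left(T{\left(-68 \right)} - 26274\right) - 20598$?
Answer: $-46896$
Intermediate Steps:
$T{\left(g \right)} = -24$
$\left(T{\left(-68 \right)} - 26274\right) - 20598 = \left(-24 - 26274\right) - 20598 = -26298 - 20598 = -46896$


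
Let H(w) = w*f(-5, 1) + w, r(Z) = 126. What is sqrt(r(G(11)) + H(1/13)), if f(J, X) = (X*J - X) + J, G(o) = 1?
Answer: 2*sqrt(5291)/13 ≈ 11.191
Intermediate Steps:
f(J, X) = J - X + J*X (f(J, X) = (J*X - X) + J = (-X + J*X) + J = J - X + J*X)
H(w) = -10*w (H(w) = w*(-5 - 1*1 - 5*1) + w = w*(-5 - 1 - 5) + w = w*(-11) + w = -11*w + w = -10*w)
sqrt(r(G(11)) + H(1/13)) = sqrt(126 - 10/13) = sqrt(1628/13) = 2*sqrt(5291)/13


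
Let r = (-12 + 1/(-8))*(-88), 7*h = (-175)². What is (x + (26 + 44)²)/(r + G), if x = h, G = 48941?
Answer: 1325/7144 ≈ 0.18547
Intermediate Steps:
h = 4375 (h = (⅐)*(-175)² = (⅐)*30625 = 4375)
r = 1067 (r = (-12 + 1*(-⅛))*(-88) = (-12 - ⅛)*(-88) = -97/8*(-88) = 1067)
x = 4375
(x + (26 + 44)²)/(r + G) = (4375 + (26 + 44)²)/(1067 + 48941) = (4375 + 70²)/50008 = (4375 + 4900)*(1/50008) = 9275*(1/50008) = 1325/7144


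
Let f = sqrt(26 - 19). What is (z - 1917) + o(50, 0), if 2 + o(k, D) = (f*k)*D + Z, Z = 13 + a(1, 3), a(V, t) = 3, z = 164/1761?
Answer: -3351019/1761 ≈ -1902.9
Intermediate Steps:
z = 164/1761 (z = 164*(1/1761) = 164/1761 ≈ 0.093129)
f = sqrt(7) ≈ 2.6458
Z = 16 (Z = 13 + 3 = 16)
o(k, D) = 14 + D*k*sqrt(7) (o(k, D) = -2 + ((sqrt(7)*k)*D + 16) = -2 + ((k*sqrt(7))*D + 16) = -2 + (D*k*sqrt(7) + 16) = -2 + (16 + D*k*sqrt(7)) = 14 + D*k*sqrt(7))
(z - 1917) + o(50, 0) = (164/1761 - 1917) + (14 + 0*50*sqrt(7)) = -3375673/1761 + (14 + 0) = -3375673/1761 + 14 = -3351019/1761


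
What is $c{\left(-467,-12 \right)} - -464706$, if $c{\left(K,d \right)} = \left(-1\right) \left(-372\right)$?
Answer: $465078$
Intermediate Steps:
$c{\left(K,d \right)} = 372$
$c{\left(-467,-12 \right)} - -464706 = 372 - -464706 = 372 + 464706 = 465078$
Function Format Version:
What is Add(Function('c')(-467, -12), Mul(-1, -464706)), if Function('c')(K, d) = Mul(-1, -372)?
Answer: 465078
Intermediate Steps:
Function('c')(K, d) = 372
Add(Function('c')(-467, -12), Mul(-1, -464706)) = Add(372, Mul(-1, -464706)) = Add(372, 464706) = 465078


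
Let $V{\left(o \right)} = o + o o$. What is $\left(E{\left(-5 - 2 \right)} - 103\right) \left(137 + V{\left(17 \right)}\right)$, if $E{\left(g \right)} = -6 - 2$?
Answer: $-49173$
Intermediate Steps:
$E{\left(g \right)} = -8$ ($E{\left(g \right)} = -6 - 2 = -8$)
$V{\left(o \right)} = o + o^{2}$
$\left(E{\left(-5 - 2 \right)} - 103\right) \left(137 + V{\left(17 \right)}\right) = \left(-8 - 103\right) \left(137 + 17 \left(1 + 17\right)\right) = - 111 \left(137 + 17 \cdot 18\right) = - 111 \left(137 + 306\right) = \left(-111\right) 443 = -49173$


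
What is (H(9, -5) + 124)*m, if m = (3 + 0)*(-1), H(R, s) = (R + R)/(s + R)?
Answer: -771/2 ≈ -385.50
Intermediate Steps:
H(R, s) = 2*R/(R + s) (H(R, s) = (2*R)/(R + s) = 2*R/(R + s))
m = -3 (m = 3*(-1) = -3)
(H(9, -5) + 124)*m = (2*9/(9 - 5) + 124)*(-3) = (2*9/4 + 124)*(-3) = (2*9*(1/4) + 124)*(-3) = (9/2 + 124)*(-3) = (257/2)*(-3) = -771/2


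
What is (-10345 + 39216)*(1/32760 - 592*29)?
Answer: -16237734036409/32760 ≈ -4.9566e+8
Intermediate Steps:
(-10345 + 39216)*(1/32760 - 592*29) = 28871*(1/32760 - 17168) = 28871*(-562423679/32760) = -16237734036409/32760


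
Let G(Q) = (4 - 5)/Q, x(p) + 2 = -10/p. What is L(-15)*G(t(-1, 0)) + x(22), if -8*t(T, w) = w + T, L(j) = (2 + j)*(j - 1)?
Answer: -18331/11 ≈ -1666.5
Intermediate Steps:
L(j) = (-1 + j)*(2 + j) (L(j) = (2 + j)*(-1 + j) = (-1 + j)*(2 + j))
x(p) = -2 - 10/p
t(T, w) = -T/8 - w/8 (t(T, w) = -(w + T)/8 = -(T + w)/8 = -T/8 - w/8)
G(Q) = -1/Q
L(-15)*G(t(-1, 0)) + x(22) = (-2 - 15 + (-15)**2)*(-1/(-1/8*(-1) - 1/8*0)) + (-2 - 10/22) = (-2 - 15 + 225)*(-1/(1/8 + 0)) + (-2 - 10*1/22) = 208*(-1/1/8) + (-2 - 5/11) = 208*(-1*8) - 27/11 = 208*(-8) - 27/11 = -1664 - 27/11 = -18331/11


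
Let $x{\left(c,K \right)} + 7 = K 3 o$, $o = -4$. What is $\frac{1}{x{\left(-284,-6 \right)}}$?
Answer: $\frac{1}{65} \approx 0.015385$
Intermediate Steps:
$x{\left(c,K \right)} = -7 - 12 K$ ($x{\left(c,K \right)} = -7 + K 3 \left(-4\right) = -7 + 3 K \left(-4\right) = -7 - 12 K$)
$\frac{1}{x{\left(-284,-6 \right)}} = \frac{1}{-7 - -72} = \frac{1}{-7 + 72} = \frac{1}{65}$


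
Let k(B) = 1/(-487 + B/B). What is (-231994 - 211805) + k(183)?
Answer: -215686315/486 ≈ -4.4380e+5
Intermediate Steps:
k(B) = -1/486 (k(B) = 1/(-487 + 1) = 1/(-486) = -1/486)
(-231994 - 211805) + k(183) = (-231994 - 211805) - 1/486 = -443799 - 1/486 = -215686315/486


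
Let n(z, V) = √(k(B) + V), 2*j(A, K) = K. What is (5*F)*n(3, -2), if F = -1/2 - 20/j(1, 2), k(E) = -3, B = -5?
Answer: -205*I*√5/2 ≈ -229.2*I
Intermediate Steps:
j(A, K) = K/2
n(z, V) = √(-3 + V)
F = -41/2 (F = -1/2 - 20/1 = -1*½ - 20/1 = -½ - 20*1 = -½ - 20 = -41/2 ≈ -20.500)
(5*F)*n(3, -2) = (5*(-41/2))*√(-3 - 2) = -205*I*√5/2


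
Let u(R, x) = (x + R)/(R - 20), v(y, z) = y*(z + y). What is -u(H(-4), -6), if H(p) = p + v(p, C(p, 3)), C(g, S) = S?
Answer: -3/10 ≈ -0.30000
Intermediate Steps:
v(y, z) = y*(y + z)
H(p) = p + p*(3 + p) (H(p) = p + p*(p + 3) = p + p*(3 + p))
u(R, x) = (R + x)/(-20 + R)
-u(H(-4), -6) = -(-4*(4 - 4) - 6)/(-20 - 4*(4 - 4)) = -(-4*0 - 6)/(-20 - 4*0) = -(0 - 6)/(-20 + 0) = -(-6)/(-20) = -(-1)*(-6)/20 = -1*3/10 = -3/10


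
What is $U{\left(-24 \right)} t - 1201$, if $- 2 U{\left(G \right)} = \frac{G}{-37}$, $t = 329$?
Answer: $- \frac{48385}{37} \approx -1307.7$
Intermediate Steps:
$U{\left(G \right)} = \frac{G}{74}$ ($U{\left(G \right)} = - \frac{G \frac{1}{-37}}{2} = - \frac{G \left(- \frac{1}{37}\right)}{2} = - \frac{\left(- \frac{1}{37}\right) G}{2} = \frac{G}{74}$)
$U{\left(-24 \right)} t - 1201 = \frac{1}{74} \left(-24\right) 329 - 1201 = \left(- \frac{12}{37}\right) 329 - 1201 = - \frac{3948}{37} - 1201 = - \frac{48385}{37}$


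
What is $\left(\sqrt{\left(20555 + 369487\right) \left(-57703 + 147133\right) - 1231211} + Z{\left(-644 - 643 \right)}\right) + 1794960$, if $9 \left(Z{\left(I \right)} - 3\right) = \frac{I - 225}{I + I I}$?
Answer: $\frac{495135158633}{275847} + \sqrt{34880224849} \approx 1.9817 \cdot 10^{6}$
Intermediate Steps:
$Z{\left(I \right)} = 3 + \frac{-225 + I}{9 \left(I + I^{2}\right)}$ ($Z{\left(I \right)} = 3 + \frac{\left(I - 225\right) \frac{1}{I + I I}}{9} = 3 + \frac{\left(-225 + I\right) \frac{1}{I + I^{2}}}{9} = 3 + \frac{\frac{1}{I + I^{2}} \left(-225 + I\right)}{9} = 3 + \frac{-225 + I}{9 \left(I + I^{2}\right)}$)
$\left(\sqrt{\left(20555 + 369487\right) \left(-57703 + 147133\right) - 1231211} + Z{\left(-644 - 643 \right)}\right) + 1794960 = \left(\sqrt{\left(20555 + 369487\right) \left(-57703 + 147133\right) - 1231211} + \frac{-225 + 27 \left(-644 - 643\right)^{2} + 28 \left(-644 - 643\right)}{9 \left(-644 - 643\right) \left(1 - 1287\right)}\right) + 1794960 = \left(\sqrt{390042 \cdot 89430 - 1231211} + \frac{-225 + 27 \left(-1287\right)^{2} + 28 \left(-1287\right)}{9 \left(-1287\right) \left(1 - 1287\right)}\right) + 1794960 = \left(\sqrt{34881456060 - 1231211} + \frac{1}{9} \left(- \frac{1}{1287}\right) \frac{1}{-1286} \left(-225 + 27 \cdot 1656369 - 36036\right)\right) + 1794960 = \left(\sqrt{34880224849} + \frac{1}{9} \left(- \frac{1}{1287}\right) \left(- \frac{1}{1286}\right) \left(-225 + 44721963 - 36036\right)\right) + 1794960 = \left(\sqrt{34880224849} + \frac{1}{9} \left(- \frac{1}{1287}\right) \left(- \frac{1}{1286}\right) 44685702\right) + 1794960 = \left(\sqrt{34880224849} + \frac{827513}{275847}\right) + 1794960 = \left(\frac{827513}{275847} + \sqrt{34880224849}\right) + 1794960 = \frac{495135158633}{275847} + \sqrt{34880224849}$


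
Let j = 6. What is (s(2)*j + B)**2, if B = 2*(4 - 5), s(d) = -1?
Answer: 64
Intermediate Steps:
B = -2 (B = 2*(-1) = -2)
(s(2)*j + B)**2 = (-1*6 - 2)**2 = (-6 - 2)**2 = (-8)**2 = 64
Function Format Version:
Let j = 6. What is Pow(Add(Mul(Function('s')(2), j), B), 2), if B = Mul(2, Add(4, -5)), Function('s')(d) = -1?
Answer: 64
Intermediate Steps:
B = -2 (B = Mul(2, -1) = -2)
Pow(Add(Mul(Function('s')(2), j), B), 2) = Pow(Add(Mul(-1, 6), -2), 2) = Pow(Add(-6, -2), 2) = Pow(-8, 2) = 64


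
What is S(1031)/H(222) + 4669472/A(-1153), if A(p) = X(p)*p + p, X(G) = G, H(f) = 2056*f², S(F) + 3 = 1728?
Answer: 410720574469/116831073312 ≈ 3.5155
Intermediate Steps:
S(F) = 1725 (S(F) = -3 + 1728 = 1725)
A(p) = p + p² (A(p) = p*p + p = p² + p = p + p²)
S(1031)/H(222) + 4669472/A(-1153) = 1725/((2056*222²)) + 4669472/((-1153*(1 - 1153))) = 1725/((2056*49284)) + 4669472/((-1153*(-1152))) = 1725/101327904 + 4669472/1328256 = 1725*(1/101327904) + 4669472*(1/1328256) = 575/33775968 + 145921/41508 = 410720574469/116831073312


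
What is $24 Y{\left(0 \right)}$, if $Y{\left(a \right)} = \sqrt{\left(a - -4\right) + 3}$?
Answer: $24 \sqrt{7} \approx 63.498$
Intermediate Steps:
$Y{\left(a \right)} = \sqrt{7 + a}$ ($Y{\left(a \right)} = \sqrt{\left(a + 4\right) + 3} = \sqrt{\left(4 + a\right) + 3} = \sqrt{7 + a}$)
$24 Y{\left(0 \right)} = 24 \sqrt{7 + 0} = 24 \sqrt{7}$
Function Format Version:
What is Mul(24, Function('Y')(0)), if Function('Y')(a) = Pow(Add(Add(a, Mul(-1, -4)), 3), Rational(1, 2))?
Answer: Mul(24, Pow(7, Rational(1, 2))) ≈ 63.498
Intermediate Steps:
Function('Y')(a) = Pow(Add(7, a), Rational(1, 2)) (Function('Y')(a) = Pow(Add(Add(a, 4), 3), Rational(1, 2)) = Pow(Add(Add(4, a), 3), Rational(1, 2)) = Pow(Add(7, a), Rational(1, 2)))
Mul(24, Function('Y')(0)) = Mul(24, Pow(Add(7, 0), Rational(1, 2))) = Mul(24, Pow(7, Rational(1, 2)))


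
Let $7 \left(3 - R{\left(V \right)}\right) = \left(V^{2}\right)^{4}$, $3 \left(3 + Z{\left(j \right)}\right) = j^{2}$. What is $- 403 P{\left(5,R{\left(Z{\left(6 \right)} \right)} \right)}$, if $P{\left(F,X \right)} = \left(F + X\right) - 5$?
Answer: $\frac{17347820100}{7} \approx 2.4783 \cdot 10^{9}$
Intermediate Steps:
$Z{\left(j \right)} = -3 + \frac{j^{2}}{3}$
$R{\left(V \right)} = 3 - \frac{V^{8}}{7}$ ($R{\left(V \right)} = 3 - \frac{\left(V^{2}\right)^{4}}{7} = 3 - \frac{V^{8}}{7}$)
$P{\left(F,X \right)} = -5 + F + X$
$- 403 P{\left(5,R{\left(Z{\left(6 \right)} \right)} \right)} = - 403 \left(-5 + 5 + \left(3 - \frac{\left(-3 + \frac{6^{2}}{3}\right)^{8}}{7}\right)\right) = - 403 \left(-5 + 5 + \left(3 - \frac{\left(-3 + \frac{1}{3} \cdot 36\right)^{8}}{7}\right)\right) = - 403 \left(-5 + 5 + \left(3 - \frac{\left(-3 + 12\right)^{8}}{7}\right)\right) = - 403 \left(-5 + 5 + \left(3 - \frac{9^{8}}{7}\right)\right) = - 403 \left(-5 + 5 + \left(3 - \frac{43046721}{7}\right)\right) = - 403 \left(-5 + 5 - \frac{43046700}{7}\right) = \left(-403\right) \left(- \frac{43046700}{7}\right) = \frac{17347820100}{7}$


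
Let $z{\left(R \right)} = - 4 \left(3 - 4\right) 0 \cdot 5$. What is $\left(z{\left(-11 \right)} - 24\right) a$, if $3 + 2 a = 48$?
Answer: $-540$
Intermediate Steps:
$a = \frac{45}{2}$ ($a = - \frac{3}{2} + \frac{1}{2} \cdot 48 = - \frac{3}{2} + 24 = \frac{45}{2} \approx 22.5$)
$z{\left(R \right)} = 0$ ($z{\left(R \right)} = \left(-4\right) \left(-1\right) 0 \cdot 5 = 4 \cdot 0 \cdot 5 = 0 \cdot 5 = 0$)
$\left(z{\left(-11 \right)} - 24\right) a = \left(0 - 24\right) \frac{45}{2} = \left(-24\right) \frac{45}{2} = -540$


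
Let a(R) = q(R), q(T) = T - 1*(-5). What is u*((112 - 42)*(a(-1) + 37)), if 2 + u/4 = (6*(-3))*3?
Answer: -642880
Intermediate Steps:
q(T) = 5 + T (q(T) = T + 5 = 5 + T)
a(R) = 5 + R
u = -224 (u = -8 + 4*((6*(-3))*3) = -8 + 4*(-18*3) = -8 + 4*(-54) = -8 - 216 = -224)
u*((112 - 42)*(a(-1) + 37)) = -224*(112 - 42)*((5 - 1) + 37) = -15680*(4 + 37) = -15680*41 = -224*2870 = -642880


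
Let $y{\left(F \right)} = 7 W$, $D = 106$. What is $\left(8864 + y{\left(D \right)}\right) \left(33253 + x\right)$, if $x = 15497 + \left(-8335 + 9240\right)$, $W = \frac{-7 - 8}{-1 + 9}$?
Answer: $\frac{3515921585}{8} \approx 4.3949 \cdot 10^{8}$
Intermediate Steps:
$W = - \frac{15}{8} \approx -1.875$
$x = 16402$ ($x = 15497 + 905 = 16402$)
$y{\left(F \right)} = - \frac{105}{8}$ ($y{\left(F \right)} = 7 \left(- \frac{15}{8}\right) = - \frac{105}{8}$)
$\left(8864 + y{\left(D \right)}\right) \left(33253 + x\right) = \left(8864 - \frac{105}{8}\right) \left(33253 + 16402\right) = \frac{70807}{8} \cdot 49655 = \frac{3515921585}{8}$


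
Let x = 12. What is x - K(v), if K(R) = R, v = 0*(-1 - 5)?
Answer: 12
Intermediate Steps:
v = 0 (v = 0*(-6) = 0)
x - K(v) = 12 - 1*0 = 12 + 0 = 12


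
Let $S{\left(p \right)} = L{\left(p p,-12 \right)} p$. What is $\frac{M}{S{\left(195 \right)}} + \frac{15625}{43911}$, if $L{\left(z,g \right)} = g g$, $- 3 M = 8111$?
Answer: $\frac{106676431}{411006960} \approx 0.25955$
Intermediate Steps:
$M = - \frac{8111}{3}$ ($M = \left(- \frac{1}{3}\right) 8111 = - \frac{8111}{3} \approx -2703.7$)
$L{\left(z,g \right)} = g^{2}$
$S{\left(p \right)} = 144 p$ ($S{\left(p \right)} = \left(-12\right)^{2} p = 144 p$)
$\frac{M}{S{\left(195 \right)}} + \frac{15625}{43911} = - \frac{8111}{3 \cdot 144 \cdot 195} + \frac{15625}{43911} = - \frac{8111}{3 \cdot 28080} + 15625 \cdot \frac{1}{43911} = \left(- \frac{8111}{3}\right) \frac{1}{28080} + \frac{15625}{43911} = - \frac{8111}{84240} + \frac{15625}{43911} = \frac{106676431}{411006960}$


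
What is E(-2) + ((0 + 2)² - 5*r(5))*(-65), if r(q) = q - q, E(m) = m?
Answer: -262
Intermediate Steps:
r(q) = 0
E(-2) + ((0 + 2)² - 5*r(5))*(-65) = -2 + ((0 + 2)² - 5*0)*(-65) = -2 + (2² + 0)*(-65) = -2 + (4 + 0)*(-65) = -2 + 4*(-65) = -2 - 260 = -262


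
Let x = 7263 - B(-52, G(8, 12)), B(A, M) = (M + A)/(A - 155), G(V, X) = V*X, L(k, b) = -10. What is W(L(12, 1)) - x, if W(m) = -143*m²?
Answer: -4463585/207 ≈ -21563.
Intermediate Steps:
B(A, M) = (A + M)/(-155 + A)
x = 1503485/207 (x = 7263 - (-52 + 8*12)/(-155 - 52) = 7263 - (-52 + 96)/(-207) = 7263 - (-1)*44/207 = 7263 - 1*(-44/207) = 7263 + 44/207 = 1503485/207 ≈ 7263.2)
W(L(12, 1)) - x = -143*(-10)² - 1*1503485/207 = -143*100 - 1503485/207 = -14300 - 1503485/207 = -4463585/207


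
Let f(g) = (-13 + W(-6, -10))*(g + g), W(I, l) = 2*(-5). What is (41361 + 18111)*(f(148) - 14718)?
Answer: -1280194272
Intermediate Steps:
W(I, l) = -10
f(g) = -46*g (f(g) = (-13 - 10)*(g + g) = -46*g)
(41361 + 18111)*(f(148) - 14718) = (41361 + 18111)*(-46*148 - 14718) = 59472*(-6808 - 14718) = 59472*(-21526) = -1280194272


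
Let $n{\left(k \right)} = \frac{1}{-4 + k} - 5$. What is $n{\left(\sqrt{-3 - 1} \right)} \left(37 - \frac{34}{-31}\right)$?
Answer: $- \frac{30706}{155} - \frac{1181 i}{310} \approx -198.1 - 3.8097 i$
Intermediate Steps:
$n{\left(k \right)} = -5 + \frac{1}{-4 + k}$ ($n{\left(k \right)} = \frac{1}{-4 + k} - 5 = -5 + \frac{1}{-4 + k}$)
$n{\left(\sqrt{-3 - 1} \right)} \left(37 - \frac{34}{-31}\right) = \frac{21 - 5 \sqrt{-3 - 1}}{-4 + \sqrt{-3 - 1}} \left(37 - \frac{34}{-31}\right) = \frac{21 - 5 \sqrt{-4}}{-4 + \sqrt{-4}} \left(37 - - \frac{34}{31}\right) = \frac{21 - 5 \cdot 2 i}{-4 + 2 i} \left(37 + \frac{34}{31}\right) = \frac{-4 - 2 i}{20} \left(21 - 10 i\right) \frac{1181}{31} = \frac{\left(-4 - 2 i\right) \left(21 - 10 i\right)}{20} \cdot \frac{1181}{31} = \frac{1181 \left(-4 - 2 i\right) \left(21 - 10 i\right)}{620}$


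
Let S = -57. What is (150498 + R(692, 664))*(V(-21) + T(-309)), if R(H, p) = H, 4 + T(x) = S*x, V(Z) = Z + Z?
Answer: 2655954730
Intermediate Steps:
V(Z) = 2*Z
T(x) = -4 - 57*x
(150498 + R(692, 664))*(V(-21) + T(-309)) = (150498 + 692)*(2*(-21) + (-4 - 57*(-309))) = 151190*(-42 + (-4 + 17613)) = 151190*(-42 + 17609) = 151190*17567 = 2655954730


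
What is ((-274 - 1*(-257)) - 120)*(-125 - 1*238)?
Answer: 49731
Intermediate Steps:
((-274 - 1*(-257)) - 120)*(-125 - 1*238) = ((-274 + 257) - 120)*(-125 - 238) = (-17 - 120)*(-363) = -137*(-363) = 49731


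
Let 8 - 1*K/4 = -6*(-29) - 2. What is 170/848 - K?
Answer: 278229/424 ≈ 656.20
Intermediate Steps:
K = -656 (K = 32 - 4*(-6*(-29) - 2) = 32 - 4*(174 - 2) = 32 - 4*172 = 32 - 688 = -656)
170/848 - K = 170/848 - 1*(-656) = 170*(1/848) + 656 = 85/424 + 656 = 278229/424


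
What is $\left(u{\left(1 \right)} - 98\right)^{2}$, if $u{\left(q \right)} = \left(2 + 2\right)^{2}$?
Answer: $6724$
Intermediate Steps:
$u{\left(q \right)} = 16$ ($u{\left(q \right)} = 4^{2} = 16$)
$\left(u{\left(1 \right)} - 98\right)^{2} = \left(16 - 98\right)^{2} = \left(-82\right)^{2} = 6724$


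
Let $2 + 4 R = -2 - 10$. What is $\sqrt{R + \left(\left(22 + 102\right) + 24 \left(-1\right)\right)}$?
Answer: $\frac{\sqrt{386}}{2} \approx 9.8234$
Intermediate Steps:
$R = - \frac{7}{2}$ ($R = - \frac{1}{2} + \frac{-2 - 10}{4} = - \frac{1}{2} + \frac{1}{4} \left(-12\right) = - \frac{1}{2} - 3 = - \frac{7}{2} \approx -3.5$)
$\sqrt{R + \left(\left(22 + 102\right) + 24 \left(-1\right)\right)} = \sqrt{- \frac{7}{2} + \left(\left(22 + 102\right) + 24 \left(-1\right)\right)} = \sqrt{- \frac{7}{2} + \left(124 - 24\right)} = \sqrt{- \frac{7}{2} + 100} = \sqrt{\frac{193}{2}} = \frac{\sqrt{386}}{2}$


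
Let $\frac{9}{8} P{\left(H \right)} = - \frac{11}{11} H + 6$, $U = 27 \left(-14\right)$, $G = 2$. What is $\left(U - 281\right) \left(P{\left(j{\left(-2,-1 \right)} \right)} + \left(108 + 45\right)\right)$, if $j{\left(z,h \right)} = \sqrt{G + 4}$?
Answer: $- \frac{313025}{3} + \frac{5272 \sqrt{6}}{9} \approx -1.0291 \cdot 10^{5}$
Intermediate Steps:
$U = -378$
$j{\left(z,h \right)} = \sqrt{6}$ ($j{\left(z,h \right)} = \sqrt{2 + 4} = \sqrt{6}$)
$P{\left(H \right)} = \frac{16}{3} - \frac{8 H}{9}$ ($P{\left(H \right)} = \frac{8 \left(- \frac{11}{11} H + 6\right)}{9} = \frac{8 \left(\left(-11\right) \frac{1}{11} H + 6\right)}{9} = \frac{8 \left(- H + 6\right)}{9} = \frac{8 \left(6 - H\right)}{9} = \frac{16}{3} - \frac{8 H}{9}$)
$\left(U - 281\right) \left(P{\left(j{\left(-2,-1 \right)} \right)} + \left(108 + 45\right)\right) = \left(-378 - 281\right) \left(\left(\frac{16}{3} - \frac{8 \sqrt{6}}{9}\right) + \left(108 + 45\right)\right) = - 659 \left(\left(\frac{16}{3} - \frac{8 \sqrt{6}}{9}\right) + 153\right) = - 659 \left(\frac{475}{3} - \frac{8 \sqrt{6}}{9}\right) = - \frac{313025}{3} + \frac{5272 \sqrt{6}}{9}$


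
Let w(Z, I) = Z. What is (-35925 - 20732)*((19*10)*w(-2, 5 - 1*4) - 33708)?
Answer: 1931323816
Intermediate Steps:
(-35925 - 20732)*((19*10)*w(-2, 5 - 1*4) - 33708) = (-35925 - 20732)*((19*10)*(-2) - 33708) = -56657*(190*(-2) - 33708) = -56657*(-380 - 33708) = -56657*(-34088) = 1931323816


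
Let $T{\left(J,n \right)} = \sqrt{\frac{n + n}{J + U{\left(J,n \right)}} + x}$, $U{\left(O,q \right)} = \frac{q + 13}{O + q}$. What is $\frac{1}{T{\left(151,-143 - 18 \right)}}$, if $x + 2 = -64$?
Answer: $- \frac{i \sqrt{11673149}}{28162} \approx - 0.12132 i$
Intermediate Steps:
$x = -66$ ($x = -2 - 64 = -66$)
$U{\left(O,q \right)} = \frac{13 + q}{O + q}$
$T{\left(J,n \right)} = \sqrt{-66 + \frac{2 n}{J + \frac{13 + n}{J + n}}}$ ($T{\left(J,n \right)} = \sqrt{\frac{n + n}{J + \frac{13 + n}{J + n}} - 66} = \sqrt{\frac{2 n}{J + \frac{13 + n}{J + n}} - 66} = \sqrt{-66 + \frac{2 n}{J + \frac{13 + n}{J + n}}}$)
$\frac{1}{T{\left(151,-143 - 18 \right)}} = \frac{1}{\sqrt{2} \sqrt{\frac{-429 - 33 \left(-143 - 18\right) + \left(-143 - 18\right) \left(151 - 161\right) - 4983 \left(151 - 161\right)}{13 - 161 + 151 \left(151 - 161\right)}}} = \frac{1}{\sqrt{2} \sqrt{\frac{-429 - -5313 - 161 \left(151 - 161\right) - 4983 \left(151 - 161\right)}{13 - 161 + 151 \left(151 - 161\right)}}} = \frac{1}{\sqrt{2} \sqrt{\frac{-429 + 5313 - -1610 - 4983 \left(-10\right)}{13 - 161 + 151 \left(-10\right)}}} = \frac{1}{\sqrt{2} \sqrt{\frac{-429 + 5313 + 1610 + 49830}{13 - 161 - 1510}}} = \frac{1}{\sqrt{2} \sqrt{\frac{1}{-1658} \cdot 56324}} = \frac{1}{\sqrt{2} \sqrt{\left(- \frac{1}{1658}\right) 56324}} = \frac{1}{\sqrt{2} \sqrt{- \frac{28162}{829}}} = \frac{1}{\sqrt{2} \frac{i \sqrt{23346298}}{829}} = \frac{1}{\frac{2}{829} i \sqrt{11673149}} = - \frac{i \sqrt{11673149}}{28162}$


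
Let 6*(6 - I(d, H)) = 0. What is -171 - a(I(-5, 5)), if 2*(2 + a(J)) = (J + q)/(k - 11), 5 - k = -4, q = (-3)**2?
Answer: -661/4 ≈ -165.25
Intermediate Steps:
q = 9
I(d, H) = 6 (I(d, H) = 6 - 1/6*0 = 6 + 0 = 6)
k = 9 (k = 5 - 1*(-4) = 5 + 4 = 9)
a(J) = -17/4 - J/4 (a(J) = -2 + ((J + 9)/(9 - 11))/2 = -2 + ((9 + J)/(-2))/2 = -2 + ((9 + J)*(-1/2))/2 = -2 + (-9/2 - J/2)/2 = -2 + (-9/4 - J/4) = -17/4 - J/4)
-171 - a(I(-5, 5)) = -171 - (-17/4 - 1/4*6) = -171 - (-17/4 - 3/2) = -171 - 1*(-23/4) = -171 + 23/4 = -661/4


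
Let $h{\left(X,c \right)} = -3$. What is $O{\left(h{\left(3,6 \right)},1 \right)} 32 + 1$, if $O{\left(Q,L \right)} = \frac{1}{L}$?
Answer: $33$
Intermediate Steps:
$O{\left(h{\left(3,6 \right)},1 \right)} 32 + 1 = 1^{-1} \cdot 32 + 1 = 1 \cdot 32 + 1 = 32 + 1 = 33$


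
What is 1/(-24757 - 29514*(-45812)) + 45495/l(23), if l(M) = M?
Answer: 113112537550763/57184050196 ≈ 1978.0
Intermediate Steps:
1/(-24757 - 29514*(-45812)) + 45495/l(23) = 1/(-24757 - 29514*(-45812)) + 45495/23 = -1/45812/(-54271) + 45495*(1/23) = -1/54271*(-1/45812) + 45495/23 = 1/2486263052 + 45495/23 = 113112537550763/57184050196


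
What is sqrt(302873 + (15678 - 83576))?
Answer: 5*sqrt(9399) ≈ 484.74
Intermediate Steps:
sqrt(302873 + (15678 - 83576)) = sqrt(302873 - 67898) = sqrt(234975) = 5*sqrt(9399)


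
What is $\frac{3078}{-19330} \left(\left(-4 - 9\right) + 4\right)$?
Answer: $\frac{13851}{9665} \approx 1.4331$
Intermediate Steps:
$\frac{3078}{-19330} \left(\left(-4 - 9\right) + 4\right) = 3078 \left(- \frac{1}{19330}\right) \left(-13 + 4\right) = \left(- \frac{1539}{9665}\right) \left(-9\right) = \frac{13851}{9665}$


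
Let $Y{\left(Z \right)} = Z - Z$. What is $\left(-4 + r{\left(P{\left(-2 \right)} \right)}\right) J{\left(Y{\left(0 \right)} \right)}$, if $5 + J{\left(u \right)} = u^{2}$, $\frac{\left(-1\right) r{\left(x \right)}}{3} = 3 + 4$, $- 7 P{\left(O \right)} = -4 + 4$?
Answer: $125$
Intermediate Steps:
$Y{\left(Z \right)} = 0$
$P{\left(O \right)} = 0$ ($P{\left(O \right)} = - \frac{-4 + 4}{7} = \left(- \frac{1}{7}\right) 0 = 0$)
$r{\left(x \right)} = -21$ ($r{\left(x \right)} = - 3 \left(3 + 4\right) = \left(-3\right) 7 = -21$)
$J{\left(u \right)} = -5 + u^{2}$
$\left(-4 + r{\left(P{\left(-2 \right)} \right)}\right) J{\left(Y{\left(0 \right)} \right)} = \left(-4 - 21\right) \left(-5 + 0^{2}\right) = - 25 \left(-5 + 0\right) = \left(-25\right) \left(-5\right) = 125$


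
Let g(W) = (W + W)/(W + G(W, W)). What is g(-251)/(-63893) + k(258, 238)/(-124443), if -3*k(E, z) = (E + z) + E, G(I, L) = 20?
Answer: 331548128/166971768579 ≈ 0.0019857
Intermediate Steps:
k(E, z) = -2*E/3 - z/3 (k(E, z) = -((E + z) + E)/3 = -(z + 2*E)/3 = -2*E/3 - z/3)
g(W) = 2*W/(20 + W) (g(W) = (W + W)/(W + 20) = (2*W)/(20 + W) = 2*W/(20 + W))
g(-251)/(-63893) + k(258, 238)/(-124443) = (2*(-251)/(20 - 251))/(-63893) + (-2/3*258 - 1/3*238)/(-124443) = (2*(-251)/(-231))*(-1/63893) + (-172 - 238/3)*(-1/124443) = (2*(-251)*(-1/231))*(-1/63893) - 754/3*(-1/124443) = (502/231)*(-1/63893) + 754/373329 = -502/14759283 + 754/373329 = 331548128/166971768579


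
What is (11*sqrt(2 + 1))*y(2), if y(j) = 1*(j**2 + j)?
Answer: 66*sqrt(3) ≈ 114.32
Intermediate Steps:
y(j) = j + j**2 (y(j) = 1*(j + j**2) = j + j**2)
(11*sqrt(2 + 1))*y(2) = (11*sqrt(2 + 1))*(2*(1 + 2)) = (11*sqrt(3))*(2*3) = (11*sqrt(3))*6 = 66*sqrt(3)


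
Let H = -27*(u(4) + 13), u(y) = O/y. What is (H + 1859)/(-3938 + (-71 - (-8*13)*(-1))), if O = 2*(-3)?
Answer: -3097/8226 ≈ -0.37649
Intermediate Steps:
O = -6
u(y) = -6/y
H = -621/2 (H = -27*(-6/4 + 13) = -27*(-6*¼ + 13) = -27*(-3/2 + 13) = -27*23/2 = -621/2 ≈ -310.50)
(H + 1859)/(-3938 + (-71 - (-8*13)*(-1))) = (-621/2 + 1859)/(-3938 + (-71 - (-8*13)*(-1))) = 3097/(2*(-3938 + (-71 - (-104)*(-1)))) = 3097/(2*(-3938 + (-71 - 1*104))) = 3097/(2*(-3938 + (-71 - 104))) = 3097/(2*(-3938 - 175)) = (3097/2)/(-4113) = (3097/2)*(-1/4113) = -3097/8226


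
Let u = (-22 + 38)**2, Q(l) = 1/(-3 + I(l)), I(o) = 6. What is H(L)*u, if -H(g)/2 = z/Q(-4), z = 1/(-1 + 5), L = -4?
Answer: -384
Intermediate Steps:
z = 1/4 ≈ 0.25000
Q(l) = 1/3 (Q(l) = 1/(-3 + 6) = 1/3)
H(g) = -3/2 (H(g) = -1/(2*1/3) = -3/2)
u = 256 (u = 16**2 = 256)
H(L)*u = -3/2*256 = -384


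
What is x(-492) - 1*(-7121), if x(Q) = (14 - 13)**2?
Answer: 7122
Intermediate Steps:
x(Q) = 1 (x(Q) = 1**2 = 1)
x(-492) - 1*(-7121) = 1 - 1*(-7121) = 1 + 7121 = 7122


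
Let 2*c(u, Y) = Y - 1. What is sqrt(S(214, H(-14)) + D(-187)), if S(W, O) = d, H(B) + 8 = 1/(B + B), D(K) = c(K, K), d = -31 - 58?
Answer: I*sqrt(183) ≈ 13.528*I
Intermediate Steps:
d = -89
c(u, Y) = -1/2 + Y/2 (c(u, Y) = (Y - 1)/2 = (-1 + Y)/2 = -1/2 + Y/2)
D(K) = -1/2 + K/2
H(B) = -8 + 1/(2*B) (H(B) = -8 + 1/(B + B) = -8 + 1/(2*B))
S(W, O) = -89
sqrt(S(214, H(-14)) + D(-187)) = sqrt(-89 + (-1/2 + (1/2)*(-187))) = sqrt(-89 + (-1/2 - 187/2)) = sqrt(-89 - 94) = sqrt(-183) = I*sqrt(183)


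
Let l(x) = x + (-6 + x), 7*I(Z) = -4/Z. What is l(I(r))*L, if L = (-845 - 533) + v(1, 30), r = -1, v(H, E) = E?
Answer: 45832/7 ≈ 6547.4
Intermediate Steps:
I(Z) = -4/(7*Z) (I(Z) = (-4/Z)/7 = -4/(7*Z))
l(x) = -6 + 2*x
L = -1348 (L = (-845 - 533) + 30 = -1378 + 30 = -1348)
l(I(r))*L = (-6 + 2*(-4/7/(-1)))*(-1348) = (-6 + 2*(-4/7*(-1)))*(-1348) = (-6 + 2*(4/7))*(-1348) = (-6 + 8/7)*(-1348) = -34/7*(-1348) = 45832/7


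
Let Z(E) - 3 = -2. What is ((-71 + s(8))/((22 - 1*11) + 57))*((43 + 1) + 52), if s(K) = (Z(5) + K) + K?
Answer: -1296/17 ≈ -76.235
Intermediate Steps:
Z(E) = 1 (Z(E) = 3 - 2 = 1)
s(K) = 1 + 2*K (s(K) = (1 + K) + K = 1 + 2*K)
((-71 + s(8))/((22 - 1*11) + 57))*((43 + 1) + 52) = ((-71 + (1 + 2*8))/((22 - 1*11) + 57))*((43 + 1) + 52) = ((-71 + (1 + 16))/((22 - 11) + 57))*(44 + 52) = ((-71 + 17)/(11 + 57))*96 = -54/68*96 = -54*1/68*96 = -27/34*96 = -1296/17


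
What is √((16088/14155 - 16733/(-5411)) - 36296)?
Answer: I*√212903586526470616385/76592705 ≈ 190.5*I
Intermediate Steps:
√((16088/14155 - 16733/(-5411)) - 36296) = √((16088*(1/14155) - 16733*(-1/5411)) - 36296) = √((16088/14155 + 16733/5411) - 36296) = √(323907783/76592705 - 36296) = √(-2779684912897/76592705) = I*√212903586526470616385/76592705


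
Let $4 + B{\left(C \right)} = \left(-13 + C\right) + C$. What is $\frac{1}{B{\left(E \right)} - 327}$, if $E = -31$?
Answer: $- \frac{1}{406} \approx -0.0024631$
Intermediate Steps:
$B{\left(C \right)} = -17 + 2 C$ ($B{\left(C \right)} = -4 + \left(\left(-13 + C\right) + C\right) = -4 + \left(-13 + 2 C\right) = -17 + 2 C$)
$\frac{1}{B{\left(E \right)} - 327} = \frac{1}{\left(-17 + 2 \left(-31\right)\right) - 327} = \frac{1}{\left(-17 - 62\right) - 327} = \frac{1}{-79 - 327} = \frac{1}{-406} = - \frac{1}{406}$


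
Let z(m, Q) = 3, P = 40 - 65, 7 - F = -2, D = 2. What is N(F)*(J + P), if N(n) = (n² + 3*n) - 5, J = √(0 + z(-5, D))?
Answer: -2575 + 103*√3 ≈ -2396.6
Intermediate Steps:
F = 9 (F = 7 - 1*(-2) = 7 + 2 = 9)
P = -25
J = √3 (J = √(0 + 3) = √3 ≈ 1.7320)
N(n) = -5 + n² + 3*n
N(F)*(J + P) = (-5 + 9² + 3*9)*(√3 - 25) = (-5 + 81 + 27)*(-25 + √3) = 103*(-25 + √3) = -2575 + 103*√3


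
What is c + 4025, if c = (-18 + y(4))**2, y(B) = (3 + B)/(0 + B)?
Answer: 68625/16 ≈ 4289.1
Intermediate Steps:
y(B) = (3 + B)/B
c = 4225/16 (c = (-18 + (3 + 4)/4)**2 = (-18 + (1/4)*7)**2 = (-18 + 7/4)**2 = (-65/4)**2 = 4225/16 ≈ 264.06)
c + 4025 = 4225/16 + 4025 = 68625/16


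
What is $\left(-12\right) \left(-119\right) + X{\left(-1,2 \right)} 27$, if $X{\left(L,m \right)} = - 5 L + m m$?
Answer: $1671$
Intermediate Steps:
$X{\left(L,m \right)} = m^{2} - 5 L$ ($X{\left(L,m \right)} = - 5 L + m^{2} = m^{2} - 5 L$)
$\left(-12\right) \left(-119\right) + X{\left(-1,2 \right)} 27 = \left(-12\right) \left(-119\right) + \left(2^{2} - -5\right) 27 = 1428 + \left(4 + 5\right) 27 = 1428 + 9 \cdot 27 = 1428 + 243 = 1671$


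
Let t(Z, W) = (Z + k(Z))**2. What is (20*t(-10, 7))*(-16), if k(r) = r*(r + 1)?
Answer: -2048000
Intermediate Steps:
k(r) = r*(1 + r)
t(Z, W) = (Z + Z*(1 + Z))**2
(20*t(-10, 7))*(-16) = (20*((-10)**2*(2 - 10)**2))*(-16) = (20*(100*(-8)**2))*(-16) = (20*(100*64))*(-16) = (20*6400)*(-16) = 128000*(-16) = -2048000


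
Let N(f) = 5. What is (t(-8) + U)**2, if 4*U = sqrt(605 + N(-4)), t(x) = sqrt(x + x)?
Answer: (sqrt(610) + 16*I)**2/16 ≈ 22.125 + 49.396*I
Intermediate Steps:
t(x) = sqrt(2)*sqrt(x) (t(x) = sqrt(2*x) = sqrt(2)*sqrt(x))
U = sqrt(610)/4 (U = sqrt(605 + 5)/4 = sqrt(610)/4 ≈ 6.1745)
(t(-8) + U)**2 = (sqrt(2)*sqrt(-8) + sqrt(610)/4)**2 = (sqrt(2)*(2*I*sqrt(2)) + sqrt(610)/4)**2 = (4*I + sqrt(610)/4)**2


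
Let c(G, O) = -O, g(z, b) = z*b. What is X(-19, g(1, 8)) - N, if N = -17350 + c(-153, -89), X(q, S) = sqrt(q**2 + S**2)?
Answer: 17261 + 5*sqrt(17) ≈ 17282.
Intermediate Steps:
g(z, b) = b*z
X(q, S) = sqrt(S**2 + q**2)
N = -17261 (N = -17350 - 1*(-89) = -17350 + 89 = -17261)
X(-19, g(1, 8)) - N = sqrt((8*1)**2 + (-19)**2) - 1*(-17261) = sqrt(8**2 + 361) + 17261 = sqrt(64 + 361) + 17261 = sqrt(425) + 17261 = 5*sqrt(17) + 17261 = 17261 + 5*sqrt(17)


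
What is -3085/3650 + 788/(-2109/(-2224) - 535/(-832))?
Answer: 909750783/1840330 ≈ 494.34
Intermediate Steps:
-3085/3650 + 788/(-2109/(-2224) - 535/(-832)) = -3085*1/3650 + 788/(-2109*(-1/2224) - 535*(-1/832)) = -617/730 + 788/(2109/2224 + 535/832) = -617/730 + 788/(184033/115648) = -617/730 + 788*(115648/184033) = -617/730 + 91130624/184033 = 909750783/1840330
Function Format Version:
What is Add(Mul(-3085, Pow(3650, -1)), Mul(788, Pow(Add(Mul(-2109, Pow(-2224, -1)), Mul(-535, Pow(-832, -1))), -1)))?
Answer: Rational(909750783, 1840330) ≈ 494.34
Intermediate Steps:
Add(Mul(-3085, Pow(3650, -1)), Mul(788, Pow(Add(Mul(-2109, Pow(-2224, -1)), Mul(-535, Pow(-832, -1))), -1))) = Add(Mul(-3085, Rational(1, 3650)), Mul(788, Pow(Add(Mul(-2109, Rational(-1, 2224)), Mul(-535, Rational(-1, 832))), -1))) = Add(Rational(-617, 730), Mul(788, Pow(Add(Rational(2109, 2224), Rational(535, 832)), -1))) = Add(Rational(-617, 730), Mul(788, Pow(Rational(184033, 115648), -1))) = Add(Rational(-617, 730), Mul(788, Rational(115648, 184033))) = Add(Rational(-617, 730), Rational(91130624, 184033)) = Rational(909750783, 1840330)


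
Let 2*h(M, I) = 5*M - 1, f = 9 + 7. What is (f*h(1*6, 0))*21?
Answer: 4872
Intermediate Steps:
f = 16
h(M, I) = -½ + 5*M/2 (h(M, I) = (5*M - 1)/2 = (-1 + 5*M)/2 = -½ + 5*M/2)
(f*h(1*6, 0))*21 = (16*(-½ + 5*(1*6)/2))*21 = (16*(-½ + (5/2)*6))*21 = (16*(-½ + 15))*21 = (16*(29/2))*21 = 232*21 = 4872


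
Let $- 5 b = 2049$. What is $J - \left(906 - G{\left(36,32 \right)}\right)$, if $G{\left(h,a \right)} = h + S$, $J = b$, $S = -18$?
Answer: $- \frac{6489}{5} \approx -1297.8$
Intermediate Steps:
$b = - \frac{2049}{5}$ ($b = \left(- \frac{1}{5}\right) 2049 = - \frac{2049}{5} \approx -409.8$)
$J = - \frac{2049}{5} \approx -409.8$
$G{\left(h,a \right)} = -18 + h$ ($G{\left(h,a \right)} = h - 18 = -18 + h$)
$J - \left(906 - G{\left(36,32 \right)}\right) = - \frac{2049}{5} - \left(906 - \left(-18 + 36\right)\right) = - \frac{2049}{5} - \left(906 - 18\right) = - \frac{2049}{5} - 888 = - \frac{6489}{5}$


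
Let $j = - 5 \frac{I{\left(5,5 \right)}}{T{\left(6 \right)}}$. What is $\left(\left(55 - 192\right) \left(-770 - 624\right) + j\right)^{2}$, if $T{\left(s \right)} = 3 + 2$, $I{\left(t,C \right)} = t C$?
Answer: $36463048209$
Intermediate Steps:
$I{\left(t,C \right)} = C t$
$T{\left(s \right)} = 5$
$j = -25$ ($j = - 5 \frac{5 \cdot 5}{5} = - 5 \cdot 25 \cdot \frac{1}{5} = \left(-5\right) 5 = -25$)
$\left(\left(55 - 192\right) \left(-770 - 624\right) + j\right)^{2} = \left(\left(55 - 192\right) \left(-770 - 624\right) - 25\right)^{2} = \left(\left(-137\right) \left(-1394\right) - 25\right)^{2} = \left(190978 - 25\right)^{2} = 190953^{2} = 36463048209$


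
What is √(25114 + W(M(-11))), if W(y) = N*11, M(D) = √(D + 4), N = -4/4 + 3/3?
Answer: √25114 ≈ 158.47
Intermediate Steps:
N = 0 (N = -4*¼ + 3*(⅓) = -1 + 1 = 0)
M(D) = √(4 + D)
W(y) = 0 (W(y) = 0*11 = 0)
√(25114 + W(M(-11))) = √(25114 + 0) = √25114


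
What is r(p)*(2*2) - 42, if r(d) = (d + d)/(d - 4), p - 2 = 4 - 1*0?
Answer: -18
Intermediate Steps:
p = 6 (p = 2 + (4 - 1*0) = 2 + (4 + 0) = 2 + 4 = 6)
r(d) = 2*d/(-4 + d) (r(d) = (2*d)/(-4 + d) = 2*d/(-4 + d))
r(p)*(2*2) - 42 = (2*6/(-4 + 6))*(2*2) - 42 = (2*6/2)*4 - 42 = (2*6*(1/2))*4 - 42 = 6*4 - 42 = 24 - 42 = -18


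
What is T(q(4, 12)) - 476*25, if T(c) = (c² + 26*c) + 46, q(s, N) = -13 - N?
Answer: -11879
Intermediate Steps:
T(c) = 46 + c² + 26*c
T(q(4, 12)) - 476*25 = (46 + (-13 - 1*12)² + 26*(-13 - 1*12)) - 476*25 = (46 + (-13 - 12)² + 26*(-13 - 12)) - 11900 = (46 + (-25)² + 26*(-25)) - 11900 = (46 + 625 - 650) - 11900 = 21 - 11900 = -11879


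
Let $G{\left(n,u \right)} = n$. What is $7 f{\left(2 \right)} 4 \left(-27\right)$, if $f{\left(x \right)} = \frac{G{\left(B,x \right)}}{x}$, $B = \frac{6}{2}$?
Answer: $-1134$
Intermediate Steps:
$B = 3$ ($B = 6 \cdot \frac{1}{2} = 3$)
$f{\left(x \right)} = \frac{3}{x}$
$7 f{\left(2 \right)} 4 \left(-27\right) = 7 \cdot \frac{3}{2} \cdot 4 \left(-27\right) = \frac{21}{2} \cdot 4 \left(-27\right) = 42 \left(-27\right) = -1134$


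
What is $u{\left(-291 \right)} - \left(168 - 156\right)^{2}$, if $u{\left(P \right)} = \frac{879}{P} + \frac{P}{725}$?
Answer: $- \frac{10367452}{70325} \approx -147.42$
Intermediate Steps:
$u{\left(P \right)} = \frac{879}{P} + \frac{P}{725}$ ($u{\left(P \right)} = \frac{879}{P} + P \frac{1}{725} = \frac{879}{P} + \frac{P}{725}$)
$u{\left(-291 \right)} - \left(168 - 156\right)^{2} = \left(\frac{879}{-291} + \frac{1}{725} \left(-291\right)\right) - \left(168 - 156\right)^{2} = \left(879 \left(- \frac{1}{291}\right) - \frac{291}{725}\right) - 12^{2} = \left(- \frac{293}{97} - \frac{291}{725}\right) - 144 = - \frac{240652}{70325} - 144 = - \frac{10367452}{70325}$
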